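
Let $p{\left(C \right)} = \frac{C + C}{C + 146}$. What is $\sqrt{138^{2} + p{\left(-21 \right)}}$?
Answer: $\frac{\sqrt{11902290}}{25} \approx 138.0$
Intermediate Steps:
$p{\left(C \right)} = \frac{2 C}{146 + C}$
$\sqrt{138^{2} + p{\left(-21 \right)}} = \sqrt{138^{2} + 2 \left(-21\right) \frac{1}{146 - 21}} = \sqrt{19044 + 2 \left(-21\right) \frac{1}{125}} = \sqrt{19044 - \frac{42}{125}} = \sqrt{\frac{2380458}{125}} = \frac{\sqrt{11902290}}{25}$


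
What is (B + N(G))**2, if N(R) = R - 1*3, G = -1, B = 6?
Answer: 4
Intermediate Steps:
N(R) = -3 + R (N(R) = R - 3 = -3 + R)
(B + N(G))**2 = (6 + (-3 - 1))**2 = (6 - 4)**2 = 2**2 = 4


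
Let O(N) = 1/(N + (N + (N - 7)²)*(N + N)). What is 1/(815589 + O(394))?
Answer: 118328838/96507698655583 ≈ 1.2261e-6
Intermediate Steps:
O(N) = 1/(N + 2*N*(N + (-7 + N)²)) (O(N) = 1/(N + (N + (-7 + N)²)*(2*N)) = 1/(N + 2*N*(N + (-7 + N)²)))
1/(815589 + O(394)) = 1/(815589 + 1/(394*(99 - 26*394 + 2*394²))) = 1/(815589 + 1/(394*(99 - 10244 + 2*155236))) = 1/(815589 + 1/(394*(99 - 10244 + 310472))) = 1/(815589 + (1/394)/300327) = 1/(815589 + (1/394)*(1/300327)) = 1/(815589 + 1/118328838) = 1/(96507698655583/118328838) = 118328838/96507698655583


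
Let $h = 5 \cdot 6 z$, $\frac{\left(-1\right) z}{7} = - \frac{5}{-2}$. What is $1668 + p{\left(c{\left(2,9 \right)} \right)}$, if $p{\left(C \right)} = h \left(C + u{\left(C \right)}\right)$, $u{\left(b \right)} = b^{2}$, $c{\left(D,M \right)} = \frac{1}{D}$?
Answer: $\frac{5097}{4} \approx 1274.3$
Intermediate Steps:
$z = - \frac{35}{2}$ ($z = - 7 \left(- \frac{5}{-2}\right) = - 7 \left(\left(-5\right) \left(- \frac{1}{2}\right)\right) = \left(-7\right) \frac{5}{2} = - \frac{35}{2} \approx -17.5$)
$h = -525$ ($h = 5 \cdot 6 \left(- \frac{35}{2}\right) = 30 \left(- \frac{35}{2}\right) = -525$)
$p{\left(C \right)} = - 525 C - 525 C^{2}$ ($p{\left(C \right)} = - 525 \left(C + C^{2}\right) = - 525 C - 525 C^{2}$)
$1668 + p{\left(c{\left(2,9 \right)} \right)} = 1668 + \frac{525 \left(-1 - \frac{1}{2}\right)}{2} = 1668 + 525 \cdot \frac{1}{2} \left(-1 - \frac{1}{2}\right) = 1668 + 525 \cdot \frac{1}{2} \left(- \frac{3}{2}\right) = 1668 - \frac{1575}{4} = \frac{5097}{4}$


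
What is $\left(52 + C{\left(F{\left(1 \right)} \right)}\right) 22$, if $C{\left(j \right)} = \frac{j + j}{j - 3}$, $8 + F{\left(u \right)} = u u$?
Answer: $\frac{5874}{5} \approx 1174.8$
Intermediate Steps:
$F{\left(u \right)} = -8 + u^{2}$ ($F{\left(u \right)} = -8 + u u = -8 + u^{2}$)
$C{\left(j \right)} = \frac{2 j}{-3 + j}$
$\left(52 + C{\left(F{\left(1 \right)} \right)}\right) 22 = \left(52 + \frac{2 \left(-8 + 1^{2}\right)}{-3 - \left(8 - 1^{2}\right)}\right) 22 = \left(52 + \frac{2 \left(-8 + 1\right)}{-3 + \left(-8 + 1\right)}\right) 22 = \left(52 + 2 \left(-7\right) \frac{1}{-3 - 7}\right) 22 = \left(52 + 2 \left(-7\right) \frac{1}{-10}\right) 22 = \left(52 + 2 \left(-7\right) \left(- \frac{1}{10}\right)\right) 22 = \left(52 + \frac{7}{5}\right) 22 = \frac{267}{5} \cdot 22 = \frac{5874}{5}$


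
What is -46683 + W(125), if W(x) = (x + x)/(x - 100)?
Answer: -46673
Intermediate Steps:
W(x) = 2*x/(-100 + x) (W(x) = (2*x)/(-100 + x) = 2*x/(-100 + x))
-46683 + W(125) = -46683 + 2*125/(-100 + 125) = -46683 + 2*125/25 = -46683 + 2*125*(1/25) = -46683 + 10 = -46673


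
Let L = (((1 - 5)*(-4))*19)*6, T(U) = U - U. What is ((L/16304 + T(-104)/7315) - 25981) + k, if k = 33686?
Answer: 7851509/1019 ≈ 7705.1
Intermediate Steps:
T(U) = 0
L = 1824 (L = (-4*(-4)*19)*6 = (16*19)*6 = 304*6 = 1824)
((L/16304 + T(-104)/7315) - 25981) + k = ((1824/16304 + 0/7315) - 25981) + 33686 = ((1824*(1/16304) + 0*(1/7315)) - 25981) + 33686 = ((114/1019 + 0) - 25981) + 33686 = (114/1019 - 25981) + 33686 = -26474525/1019 + 33686 = 7851509/1019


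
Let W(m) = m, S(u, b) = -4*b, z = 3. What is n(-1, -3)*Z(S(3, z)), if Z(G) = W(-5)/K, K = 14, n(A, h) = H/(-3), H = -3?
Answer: -5/14 ≈ -0.35714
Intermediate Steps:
n(A, h) = 1 (n(A, h) = -3/(-3) = -3*(-1/3) = 1)
Z(G) = -5/14
n(-1, -3)*Z(S(3, z)) = 1*(-5/14) = -5/14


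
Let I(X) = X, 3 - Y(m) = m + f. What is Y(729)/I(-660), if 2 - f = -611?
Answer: 1339/660 ≈ 2.0288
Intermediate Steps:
f = 613 (f = 2 - 1*(-611) = 2 + 611 = 613)
Y(m) = -610 - m (Y(m) = 3 - (m + 613) = 3 - (613 + m) = 3 + (-613 - m) = -610 - m)
Y(729)/I(-660) = (-610 - 1*729)/(-660) = (-610 - 729)*(-1/660) = -1339*(-1/660) = 1339/660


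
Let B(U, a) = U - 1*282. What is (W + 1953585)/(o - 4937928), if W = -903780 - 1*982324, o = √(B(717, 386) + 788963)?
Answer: -166608159684/12191566071893 - 67481*√789398/24383132143786 ≈ -0.013668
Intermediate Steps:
B(U, a) = -282 + U (B(U, a) = U - 282 = -282 + U)
o = √789398 (o = √((-282 + 717) + 788963) = √(435 + 788963) = √789398 ≈ 888.48)
W = -1886104 (W = -903780 - 982324 = -1886104)
(W + 1953585)/(o - 4937928) = (-1886104 + 1953585)/(√789398 - 4937928) = 67481/(-4937928 + √789398)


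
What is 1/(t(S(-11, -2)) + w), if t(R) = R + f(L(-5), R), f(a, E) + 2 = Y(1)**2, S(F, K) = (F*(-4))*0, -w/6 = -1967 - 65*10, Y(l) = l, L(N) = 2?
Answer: 1/15701 ≈ 6.3690e-5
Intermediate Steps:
w = 15702 (w = -6*(-1967 - 65*10) = -6*(-1967 - 650) = -6*(-2617) = 15702)
S(F, K) = 0 (S(F, K) = -4*F*0 = 0)
f(a, E) = -1 (f(a, E) = -2 + 1**2 = -2 + 1 = -1)
t(R) = -1 + R (t(R) = R - 1 = -1 + R)
1/(t(S(-11, -2)) + w) = 1/((-1 + 0) + 15702) = 1/(-1 + 15702) = 1/15701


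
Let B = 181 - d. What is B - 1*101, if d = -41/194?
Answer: 15561/194 ≈ 80.211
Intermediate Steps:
d = -41/194 (d = -41*1/194 = -41/194 ≈ -0.21134)
B = 35155/194 (B = 181 - 1*(-41/194) = 181 + 41/194 = 35155/194 ≈ 181.21)
B - 1*101 = 35155/194 - 1*101 = 35155/194 - 101 = 15561/194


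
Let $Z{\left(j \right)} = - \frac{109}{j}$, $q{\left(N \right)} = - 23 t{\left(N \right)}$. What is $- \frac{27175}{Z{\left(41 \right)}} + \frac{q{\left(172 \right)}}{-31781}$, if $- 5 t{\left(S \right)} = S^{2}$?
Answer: $\frac{176973811287}{17320645} \approx 10218.0$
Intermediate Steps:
$t{\left(S \right)} = - \frac{S^{2}}{5}$
$q{\left(N \right)} = \frac{23 N^{2}}{5}$ ($q{\left(N \right)} = - 23 \left(- \frac{N^{2}}{5}\right) = \frac{23 N^{2}}{5}$)
$- \frac{27175}{Z{\left(41 \right)}} + \frac{q{\left(172 \right)}}{-31781} = - \frac{27175}{\left(-109\right) \frac{1}{41}} + \frac{\frac{23}{5} \cdot 172^{2}}{-31781} = - \frac{27175}{\left(-109\right) \frac{1}{41}} + \frac{23}{5} \cdot 29584 \left(- \frac{1}{31781}\right) = - \frac{27175}{- \frac{109}{41}} + \frac{680432}{5} \left(- \frac{1}{31781}\right) = \left(-27175\right) \left(- \frac{41}{109}\right) - \frac{680432}{158905} = \frac{1114175}{109} - \frac{680432}{158905} = \frac{176973811287}{17320645}$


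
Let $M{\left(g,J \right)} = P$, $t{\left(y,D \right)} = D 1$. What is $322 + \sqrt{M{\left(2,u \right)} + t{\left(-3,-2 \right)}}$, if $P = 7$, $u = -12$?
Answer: $322 + \sqrt{5} \approx 324.24$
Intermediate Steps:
$t{\left(y,D \right)} = D$
$M{\left(g,J \right)} = 7$
$322 + \sqrt{M{\left(2,u \right)} + t{\left(-3,-2 \right)}} = 322 + \sqrt{7 - 2} = 322 + \sqrt{5}$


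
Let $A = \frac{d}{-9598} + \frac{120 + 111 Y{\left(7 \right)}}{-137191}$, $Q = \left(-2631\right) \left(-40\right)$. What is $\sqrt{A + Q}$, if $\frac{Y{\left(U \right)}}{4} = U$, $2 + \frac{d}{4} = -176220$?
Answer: $\frac{2 \sqrt{11412386164961033846582}}{658379609} \approx 324.52$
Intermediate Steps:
$d = -704888$ ($d = -8 + 4 \left(-176220\right) = -8 - 704880 = -704888$)
$Y{\left(U \right)} = 4 U$
$Q = 105240$
$A = \frac{48336653632}{658379609}$ ($A = - \frac{704888}{-9598} + \frac{120 + 111 \cdot 4 \cdot 7}{-137191} = \left(-704888\right) \left(- \frac{1}{9598}\right) + \left(120 + 111 \cdot 28\right) \left(- \frac{1}{137191}\right) = \frac{352444}{4799} + \left(120 + 3108\right) \left(- \frac{1}{137191}\right) = \frac{352444}{4799} + 3228 \left(- \frac{1}{137191}\right) = \frac{352444}{4799} - \frac{3228}{137191} = \frac{48336653632}{658379609} \approx 73.418$)
$\sqrt{A + Q} = \sqrt{\frac{48336653632}{658379609} + 105240} = \sqrt{\frac{69336206704792}{658379609}} = \frac{2 \sqrt{11412386164961033846582}}{658379609}$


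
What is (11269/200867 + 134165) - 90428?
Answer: 8785331248/200867 ≈ 43737.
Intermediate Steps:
(11269/200867 + 134165) - 90428 = 26949332324/200867 - 90428 = 8785331248/200867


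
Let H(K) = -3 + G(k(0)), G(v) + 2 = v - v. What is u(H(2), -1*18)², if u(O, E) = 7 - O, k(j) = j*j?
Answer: 144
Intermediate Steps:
k(j) = j²
G(v) = -2 (G(v) = -2 + (v - v) = -2 + 0 = -2)
H(K) = -5 (H(K) = -3 - 2 = -5)
u(H(2), -1*18)² = (7 - 1*(-5))² = (7 + 5)² = 12² = 144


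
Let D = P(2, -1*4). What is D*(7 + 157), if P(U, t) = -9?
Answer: -1476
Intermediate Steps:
D = -9
D*(7 + 157) = -9*(7 + 157) = -9*164 = -1476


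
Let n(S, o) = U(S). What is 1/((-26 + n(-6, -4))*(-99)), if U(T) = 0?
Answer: 1/2574 ≈ 0.00038850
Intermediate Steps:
n(S, o) = 0
1/((-26 + n(-6, -4))*(-99)) = 1/((-26 + 0)*(-99)) = 1/(-26*(-99)) = 1/2574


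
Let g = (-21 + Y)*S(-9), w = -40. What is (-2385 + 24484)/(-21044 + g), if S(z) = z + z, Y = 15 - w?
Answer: -22099/21656 ≈ -1.0205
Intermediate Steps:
Y = 55 (Y = 15 - 1*(-40) = 15 + 40 = 55)
S(z) = 2*z
g = -612 (g = (-21 + 55)*(2*(-9)) = 34*(-18) = -612)
(-2385 + 24484)/(-21044 + g) = (-2385 + 24484)/(-21044 - 612) = 22099/(-21656) = 22099*(-1/21656) = -22099/21656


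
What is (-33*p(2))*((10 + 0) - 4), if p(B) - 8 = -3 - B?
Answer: -594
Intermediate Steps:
p(B) = 5 - B (p(B) = 8 + (-3 - B) = 5 - B)
(-33*p(2))*((10 + 0) - 4) = (-33*(5 - 1*2))*((10 + 0) - 4) = (-33*(5 - 2))*(10 - 4) = -33*3*6 = -99*6 = -594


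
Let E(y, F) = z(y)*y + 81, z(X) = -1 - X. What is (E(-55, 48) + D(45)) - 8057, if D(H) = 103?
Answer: -10843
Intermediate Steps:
E(y, F) = 81 + y*(-1 - y) (E(y, F) = (-1 - y)*y + 81 = y*(-1 - y) + 81 = 81 + y*(-1 - y))
(E(-55, 48) + D(45)) - 8057 = ((81 - 1*(-55)*(1 - 55)) + 103) - 8057 = ((81 - 1*(-55)*(-54)) + 103) - 8057 = ((81 - 2970) + 103) - 8057 = (-2889 + 103) - 8057 = -2786 - 8057 = -10843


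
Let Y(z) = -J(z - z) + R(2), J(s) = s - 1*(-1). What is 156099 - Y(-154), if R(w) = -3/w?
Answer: 312203/2 ≈ 1.5610e+5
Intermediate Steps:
J(s) = 1 + s (J(s) = s + 1 = 1 + s)
Y(z) = -5/2 (Y(z) = -(1 + (z - z)) - 3/2 = -(1 + 0) - 3*½ = -1*1 - 3/2 = -1 - 3/2 = -5/2)
156099 - Y(-154) = 156099 - 1*(-5/2) = 156099 + 5/2 = 312203/2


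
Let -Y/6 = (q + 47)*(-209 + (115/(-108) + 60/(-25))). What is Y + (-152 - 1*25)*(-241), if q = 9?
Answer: 5132033/45 ≈ 1.1405e+5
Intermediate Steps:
Y = 3212468/45 (Y = -6*(9 + 47)*(-209 + (115/(-108) + 60/(-25))) = -336*(-209 + (115*(-1/108) + 60*(-1/25))) = -336*(-209 + (-115/108 - 12/5)) = -336*(-209 - 1871/540) = -336*(-114731)/540 = -6*(-1606234/135) = 3212468/45 ≈ 71388.)
Y + (-152 - 1*25)*(-241) = 3212468/45 + (-152 - 1*25)*(-241) = 3212468/45 + (-152 - 25)*(-241) = 3212468/45 - 177*(-241) = 3212468/45 + 42657 = 5132033/45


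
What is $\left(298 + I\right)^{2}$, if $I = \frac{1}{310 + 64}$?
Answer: $\frac{12421771209}{139876} \approx 88806.0$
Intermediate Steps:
$I = \frac{1}{374} \approx 0.0026738$
$\left(298 + I\right)^{2} = \left(298 + \frac{1}{374}\right)^{2} = \left(\frac{111453}{374}\right)^{2} = \frac{12421771209}{139876}$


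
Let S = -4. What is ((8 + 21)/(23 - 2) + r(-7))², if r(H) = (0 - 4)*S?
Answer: 133225/441 ≈ 302.10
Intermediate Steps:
r(H) = 16 (r(H) = (0 - 4)*(-4) = -4*(-4) = 16)
((8 + 21)/(23 - 2) + r(-7))² = ((8 + 21)/(23 - 2) + 16)² = (29/21 + 16)² = (365/21)² = 133225/441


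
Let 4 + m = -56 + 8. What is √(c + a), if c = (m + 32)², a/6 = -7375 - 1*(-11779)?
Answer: 2*√6706 ≈ 163.78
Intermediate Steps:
m = -52 (m = -4 + (-56 + 8) = -4 - 48 = -52)
a = 26424 (a = 6*(-7375 - 1*(-11779)) = 6*(-7375 + 11779) = 6*4404 = 26424)
c = 400 (c = (-52 + 32)² = (-20)² = 400)
√(c + a) = √(400 + 26424) = √26824 = 2*√6706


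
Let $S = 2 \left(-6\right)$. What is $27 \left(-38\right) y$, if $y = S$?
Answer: $12312$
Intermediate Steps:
$S = -12$
$y = -12$
$27 \left(-38\right) y = 27 \left(-38\right) \left(-12\right) = \left(-1026\right) \left(-12\right) = 12312$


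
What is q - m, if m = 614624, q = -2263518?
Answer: -2878142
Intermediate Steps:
q - m = -2263518 - 1*614624 = -2263518 - 614624 = -2878142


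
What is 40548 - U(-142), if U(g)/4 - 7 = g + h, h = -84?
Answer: 41424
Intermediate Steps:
U(g) = -308 + 4*g (U(g) = 28 + 4*(g - 84) = 28 + 4*(-84 + g) = 28 + (-336 + 4*g) = -308 + 4*g)
40548 - U(-142) = 40548 - (-308 + 4*(-142)) = 40548 - (-308 - 568) = 40548 - 1*(-876) = 40548 + 876 = 41424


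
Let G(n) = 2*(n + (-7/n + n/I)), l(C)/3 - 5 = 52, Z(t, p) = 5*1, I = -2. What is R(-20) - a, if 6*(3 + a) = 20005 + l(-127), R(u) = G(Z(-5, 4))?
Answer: -50362/15 ≈ -3357.5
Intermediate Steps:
Z(t, p) = 5
l(C) = 171 (l(C) = 15 + 3*52 = 15 + 156 = 171)
G(n) = n - 14/n (G(n) = 2*(n + (-7/n + n/(-2))) = 2*(n + (-7/n + n*(-1/2))) = 2*(n + (-7/n - n/2)) = 2*(n/2 - 7/n) = n - 14/n)
R(u) = 11/5 (R(u) = 5 - 14/5 = 11/5)
a = 10079/3 (a = -3 + (20005 + 171)/6 = -3 + (1/6)*20176 = -3 + 10088/3 = 10079/3 ≈ 3359.7)
R(-20) - a = 11/5 - 1*10079/3 = 11/5 - 10079/3 = -50362/15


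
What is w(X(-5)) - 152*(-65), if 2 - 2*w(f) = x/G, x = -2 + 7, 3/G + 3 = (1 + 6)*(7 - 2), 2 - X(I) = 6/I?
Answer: 29563/3 ≈ 9854.3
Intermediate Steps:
X(I) = 2 - 6/I
G = 3/32 (G = 3/(-3 + (1 + 6)*(7 - 2)) = 3/(-3 + 7*5) = 3/(-3 + 35) = 3/32 ≈ 0.093750)
x = 5
w(f) = -77/3 (w(f) = 1 - 5/(2*3/32) = 1 - 5*32/(2*3) = 1 - ½*160/3 = 1 - 80/3 = -77/3)
w(X(-5)) - 152*(-65) = -77/3 - 152*(-65) = -77/3 + 9880 = 29563/3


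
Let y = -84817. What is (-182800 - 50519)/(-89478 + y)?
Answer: 233319/174295 ≈ 1.3386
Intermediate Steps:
(-182800 - 50519)/(-89478 + y) = (-182800 - 50519)/(-89478 - 84817) = -233319/(-174295) = -233319*(-1/174295) = 233319/174295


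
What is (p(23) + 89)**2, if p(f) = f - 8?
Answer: 10816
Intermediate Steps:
p(f) = -8 + f
(p(23) + 89)**2 = ((-8 + 23) + 89)**2 = (15 + 89)**2 = 104**2 = 10816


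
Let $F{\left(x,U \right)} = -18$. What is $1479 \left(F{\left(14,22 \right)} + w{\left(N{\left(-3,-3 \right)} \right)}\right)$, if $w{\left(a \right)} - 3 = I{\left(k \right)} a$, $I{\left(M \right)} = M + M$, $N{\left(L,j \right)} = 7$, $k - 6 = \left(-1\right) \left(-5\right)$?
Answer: $205581$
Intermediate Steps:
$k = 11$ ($k = 6 - -5 = 6 + 5 = 11$)
$I{\left(M \right)} = 2 M$
$w{\left(a \right)} = 3 + 22 a$ ($w{\left(a \right)} = 3 + 2 \cdot 11 a = 3 + 22 a$)
$1479 \left(F{\left(14,22 \right)} + w{\left(N{\left(-3,-3 \right)} \right)}\right) = 1479 \left(-18 + \left(3 + 22 \cdot 7\right)\right) = 1479 \left(-18 + \left(3 + 154\right)\right) = 1479 \left(-18 + 157\right) = 1479 \cdot 139 = 205581$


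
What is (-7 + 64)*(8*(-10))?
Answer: -4560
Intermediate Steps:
(-7 + 64)*(8*(-10)) = 57*(-80) = -4560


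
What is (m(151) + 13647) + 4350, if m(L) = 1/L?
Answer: 2717548/151 ≈ 17997.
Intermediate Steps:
(m(151) + 13647) + 4350 = (1/151 + 13647) + 4350 = 2060698/151 + 4350 = 2717548/151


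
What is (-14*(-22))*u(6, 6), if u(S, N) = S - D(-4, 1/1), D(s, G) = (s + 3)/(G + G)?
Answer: 2002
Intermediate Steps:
D(s, G) = (3 + s)/(2*G) (D(s, G) = (3 + s)/((2*G)) = (3 + s)*(1/(2*G)) = (3 + s)/(2*G))
u(S, N) = ½ + S (u(S, N) = S - (3 - 4)/(2*(1/1)) = S - (-1)/(2*1) = S - (-1)/2 = S - 1*(-½) = S + ½ = ½ + S)
(-14*(-22))*u(6, 6) = (-14*(-22))*(½ + 6) = 308*(13/2) = 2002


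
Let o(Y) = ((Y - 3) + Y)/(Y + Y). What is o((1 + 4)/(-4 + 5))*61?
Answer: 427/10 ≈ 42.700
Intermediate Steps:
o(Y) = (-3 + 2*Y)/(2*Y) (o(Y) = ((-3 + Y) + Y)/((2*Y)) = (-3 + 2*Y)*(1/(2*Y)) = (-3 + 2*Y)/(2*Y))
o((1 + 4)/(-4 + 5))*61 = ((-3/2 + (1 + 4)/(-4 + 5))/(((1 + 4)/(-4 + 5))))*61 = ((-3/2 + 5/1)/((5/1)))*61 = ((-3/2 + 5*1)/((5*1)))*61 = ((-3/2 + 5)/5)*61 = ((1/5)*(7/2))*61 = (7/10)*61 = 427/10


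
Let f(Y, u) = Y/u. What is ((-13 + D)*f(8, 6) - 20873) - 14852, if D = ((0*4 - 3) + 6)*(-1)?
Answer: -107239/3 ≈ -35746.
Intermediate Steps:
D = -3 (D = ((0 - 3) + 6)*(-1) = (-3 + 6)*(-1) = 3*(-1) = -3)
((-13 + D)*f(8, 6) - 20873) - 14852 = ((-13 - 3)*(8/6) - 20873) - 14852 = (-128/6 - 20873) - 14852 = (-16*4/3 - 20873) - 14852 = (-64/3 - 20873) - 14852 = -62683/3 - 14852 = -107239/3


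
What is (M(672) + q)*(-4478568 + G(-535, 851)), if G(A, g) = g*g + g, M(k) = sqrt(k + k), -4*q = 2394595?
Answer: 2247037661505 - 30028128*sqrt(21) ≈ 2.2469e+12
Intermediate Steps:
q = -2394595/4 (q = -1/4*2394595 = -2394595/4 ≈ -5.9865e+5)
M(k) = sqrt(2)*sqrt(k) (M(k) = sqrt(2*k) = sqrt(2)*sqrt(k))
G(A, g) = g + g**2 (G(A, g) = g**2 + g = g + g**2)
(M(672) + q)*(-4478568 + G(-535, 851)) = (sqrt(2)*sqrt(672) - 2394595/4)*(-4478568 + 851*(1 + 851)) = (sqrt(2)*(4*sqrt(42)) - 2394595/4)*(-4478568 + 851*852) = (8*sqrt(21) - 2394595/4)*(-4478568 + 725052) = (-2394595/4 + 8*sqrt(21))*(-3753516) = 2247037661505 - 30028128*sqrt(21)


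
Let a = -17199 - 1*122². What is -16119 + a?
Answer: -48202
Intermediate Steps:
a = -32083 (a = -17199 - 1*14884 = -17199 - 14884 = -32083)
-16119 + a = -16119 - 32083 = -48202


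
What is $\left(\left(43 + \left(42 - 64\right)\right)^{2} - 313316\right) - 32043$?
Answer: $-344918$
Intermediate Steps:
$\left(\left(43 + \left(42 - 64\right)\right)^{2} - 313316\right) - 32043 = \left(\left(43 - 22\right)^{2} - 313316\right) - 32043 = \left(21^{2} - 313316\right) - 32043 = \left(441 - 313316\right) - 32043 = -312875 - 32043 = -344918$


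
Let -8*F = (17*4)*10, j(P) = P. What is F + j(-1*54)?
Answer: -139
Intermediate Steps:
F = -85 (F = -17*4*10/8 = -17*10/2 = -⅛*680 = -85)
F + j(-1*54) = -85 - 1*54 = -85 - 54 = -139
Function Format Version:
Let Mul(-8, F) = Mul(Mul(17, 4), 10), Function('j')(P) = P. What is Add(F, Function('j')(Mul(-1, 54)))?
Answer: -139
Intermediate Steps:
F = -85 (F = Mul(Rational(-1, 8), Mul(Mul(17, 4), 10)) = Mul(Rational(-1, 8), Mul(68, 10)) = Mul(Rational(-1, 8), 680) = -85)
Add(F, Function('j')(Mul(-1, 54))) = Add(-85, Mul(-1, 54)) = Add(-85, -54) = -139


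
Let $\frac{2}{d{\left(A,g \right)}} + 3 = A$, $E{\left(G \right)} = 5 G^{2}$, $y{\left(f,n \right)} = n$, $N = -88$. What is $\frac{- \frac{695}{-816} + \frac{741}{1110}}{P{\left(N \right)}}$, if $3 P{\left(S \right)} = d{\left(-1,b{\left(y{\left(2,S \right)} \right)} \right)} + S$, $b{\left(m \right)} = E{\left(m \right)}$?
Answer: $- \frac{229351}{4453320} \approx -0.051501$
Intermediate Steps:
$b{\left(m \right)} = 5 m^{2}$
$d{\left(A,g \right)} = \frac{2}{-3 + A}$
$P{\left(S \right)} = - \frac{1}{6} + \frac{S}{3}$ ($P{\left(S \right)} = \frac{\frac{2}{-3 - 1} + S}{3} = \frac{\frac{2}{-4} + S}{3} = \frac{2 \left(- \frac{1}{4}\right) + S}{3} = \frac{- \frac{1}{2} + S}{3} = - \frac{1}{6} + \frac{S}{3}$)
$\frac{- \frac{695}{-816} + \frac{741}{1110}}{P{\left(N \right)}} = \frac{- \frac{695}{-816} + \frac{741}{1110}}{- \frac{1}{6} + \frac{1}{3} \left(-88\right)} = \frac{\left(-695\right) \left(- \frac{1}{816}\right) + 741 \cdot \frac{1}{1110}}{- \frac{1}{6} - \frac{88}{3}} = \frac{\frac{695}{816} + \frac{247}{370}}{- \frac{59}{2}} = \frac{229351}{150960} \left(- \frac{2}{59}\right) = - \frac{229351}{4453320}$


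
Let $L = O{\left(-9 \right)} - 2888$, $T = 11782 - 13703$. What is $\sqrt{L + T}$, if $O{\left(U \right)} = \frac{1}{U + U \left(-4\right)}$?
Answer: $\frac{i \sqrt{389526}}{9} \approx 69.347 i$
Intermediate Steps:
$T = -1921$
$O{\left(U \right)} = - \frac{1}{3 U}$ ($O{\left(U \right)} = \frac{1}{U - 4 U} = \frac{1}{\left(-3\right) U} = - \frac{1}{3 U}$)
$L = - \frac{77975}{27}$ ($L = - \frac{1}{3 \left(-9\right)} - 2888 = \left(- \frac{1}{3}\right) \left(- \frac{1}{9}\right) - 2888 = \frac{1}{27} - 2888 = - \frac{77975}{27} \approx -2888.0$)
$\sqrt{L + T} = \sqrt{- \frac{77975}{27} - 1921} = \sqrt{- \frac{129842}{27}} = \frac{i \sqrt{389526}}{9}$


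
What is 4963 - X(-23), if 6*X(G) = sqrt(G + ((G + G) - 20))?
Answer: 4963 - I*sqrt(89)/6 ≈ 4963.0 - 1.5723*I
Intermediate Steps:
X(G) = sqrt(-20 + 3*G)/6 (X(G) = sqrt(G + ((G + G) - 20))/6 = sqrt(G + (2*G - 20))/6 = sqrt(G + (-20 + 2*G))/6 = sqrt(-20 + 3*G)/6)
4963 - X(-23) = 4963 - sqrt(-20 + 3*(-23))/6 = 4963 - sqrt(-20 - 69)/6 = 4963 - sqrt(-89)/6 = 4963 - I*sqrt(89)/6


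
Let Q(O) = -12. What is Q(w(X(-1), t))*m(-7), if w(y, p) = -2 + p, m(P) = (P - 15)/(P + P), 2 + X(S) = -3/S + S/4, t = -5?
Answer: -132/7 ≈ -18.857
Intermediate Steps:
X(S) = -2 - 3/S + S/4 (X(S) = -2 + (-3/S + S/4) = -2 - 3/S + S/4)
m(P) = (-15 + P)/(2*P) (m(P) = (-15 + P)/((2*P)) = (-15 + P)*(1/(2*P)) = (-15 + P)/(2*P))
Q(w(X(-1), t))*m(-7) = -6*(-15 - 7)/(-7) = -6*(-1)*(-22)/7 = -12*11/7 = -132/7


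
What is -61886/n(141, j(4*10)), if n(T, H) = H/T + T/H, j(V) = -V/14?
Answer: 1221629640/974569 ≈ 1253.5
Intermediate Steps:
j(V) = -V/14 (j(V) = -V*(1/14) = -V/14)
-61886/n(141, j(4*10)) = -61886/(-2*10/7/141 + 141/((-2*10/7))) = -61886/(-1/14*40*(1/141) + 141/((-1/14*40))) = -61886/(-20/7*1/141 + 141/(-20/7)) = -61886/(-20/987 + 141*(-7/20)) = -61886/(-20/987 - 987/20) = -61886/(-974569/19740) = -61886*(-19740/974569) = 1221629640/974569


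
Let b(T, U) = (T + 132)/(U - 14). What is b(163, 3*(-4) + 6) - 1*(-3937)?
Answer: 15689/4 ≈ 3922.3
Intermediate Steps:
b(T, U) = (132 + T)/(-14 + U)
b(163, 3*(-4) + 6) - 1*(-3937) = (132 + 163)/(-14 + (3*(-4) + 6)) - 1*(-3937) = 295/(-14 + (-12 + 6)) + 3937 = 295/(-14 - 6) + 3937 = 295/(-20) + 3937 = -1/20*295 + 3937 = -59/4 + 3937 = 15689/4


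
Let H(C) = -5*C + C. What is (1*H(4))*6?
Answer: -96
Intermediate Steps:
H(C) = -4*C
(1*H(4))*6 = (1*(-4*4))*6 = (1*(-16))*6 = -16*6 = -96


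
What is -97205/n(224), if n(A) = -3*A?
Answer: 97205/672 ≈ 144.65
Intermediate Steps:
-97205/n(224) = -97205/((-3*224)) = -97205/(-672) = -97205*(-1/672) = 97205/672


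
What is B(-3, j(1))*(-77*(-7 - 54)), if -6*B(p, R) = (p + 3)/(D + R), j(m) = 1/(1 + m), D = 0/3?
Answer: 0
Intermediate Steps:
D = 0 (D = 0*(⅓) = 0)
B(p, R) = -(3 + p)/(6*R) (B(p, R) = -(p + 3)/(6*(0 + R)) = -(3 + p)/(6*R))
B(-3, j(1))*(-77*(-7 - 54)) = ((-3 - 1*(-3))/(6*(1/(1 + 1))))*(-77*(-7 - 54)) = ((-3 + 3)/(6*(1/2)))*(-77*(-61)) = ((⅙)*0/(½))*4697 = ((⅙)*2*0)*4697 = 0*4697 = 0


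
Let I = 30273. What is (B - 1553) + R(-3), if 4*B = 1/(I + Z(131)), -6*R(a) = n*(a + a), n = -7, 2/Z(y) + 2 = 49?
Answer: -8878477873/5691332 ≈ -1560.0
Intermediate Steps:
Z(y) = 2/47 (Z(y) = 2/(-2 + 49) = 2/47)
R(a) = 7*a/3 (R(a) = -(-7)*(a + a)/6 = -(-7)*2*a/6 = -(-7)*a/3 = 7*a/3)
B = 47/5691332 (B = 1/(4*(30273 + 2/47)) = 1/(4*(1422833/47)) = (¼)*(47/1422833) = 47/5691332 ≈ 8.2582e-6)
(B - 1553) + R(-3) = (47/5691332 - 1553) + (7/3)*(-3) = -8838638549/5691332 - 7 = -8878477873/5691332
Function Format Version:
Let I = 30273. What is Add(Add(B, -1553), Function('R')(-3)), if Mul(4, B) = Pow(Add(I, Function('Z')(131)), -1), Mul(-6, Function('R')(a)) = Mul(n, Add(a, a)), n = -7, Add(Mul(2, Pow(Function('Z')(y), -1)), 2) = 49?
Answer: Rational(-8878477873, 5691332) ≈ -1560.0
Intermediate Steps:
Function('Z')(y) = Rational(2, 47) (Function('Z')(y) = Mul(2, Pow(Add(-2, 49), -1)) = Mul(2, Pow(47, -1)) = Mul(2, Rational(1, 47)) = Rational(2, 47))
Function('R')(a) = Mul(Rational(7, 3), a) (Function('R')(a) = Mul(Rational(-1, 6), Mul(-7, Add(a, a))) = Mul(Rational(-1, 6), Mul(-7, Mul(2, a))) = Mul(Rational(-1, 6), Mul(-14, a)) = Mul(Rational(7, 3), a))
B = Rational(47, 5691332) (B = Mul(Rational(1, 4), Pow(Add(30273, Rational(2, 47)), -1)) = Mul(Rational(1, 4), Pow(Rational(1422833, 47), -1)) = Mul(Rational(1, 4), Rational(47, 1422833)) = Rational(47, 5691332) ≈ 8.2582e-6)
Add(Add(B, -1553), Function('R')(-3)) = Add(Add(Rational(47, 5691332), -1553), Mul(Rational(7, 3), -3)) = Add(Rational(-8838638549, 5691332), -7) = Rational(-8878477873, 5691332)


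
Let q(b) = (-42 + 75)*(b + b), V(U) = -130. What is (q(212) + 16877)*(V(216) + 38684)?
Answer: 1190123426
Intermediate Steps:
q(b) = 66*b (q(b) = 33*(2*b) = 66*b)
(q(212) + 16877)*(V(216) + 38684) = (66*212 + 16877)*(-130 + 38684) = (13992 + 16877)*38554 = 30869*38554 = 1190123426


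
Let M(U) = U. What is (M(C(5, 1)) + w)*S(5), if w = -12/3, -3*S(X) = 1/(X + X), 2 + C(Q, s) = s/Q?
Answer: 29/150 ≈ 0.19333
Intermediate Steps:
C(Q, s) = -2 + s/Q
S(X) = -1/(6*X) (S(X) = -1/(3*(X + X)) = -1/(2*X)/3 = -1/(6*X))
w = -4 (w = -12*⅓ = -4)
(M(C(5, 1)) + w)*S(5) = ((-2 + 1/5) - 4)*(-⅙/5) = ((-2 + 1*(⅕)) - 4)*(-⅙*⅕) = ((-2 + ⅕) - 4)*(-1/30) = (-9/5 - 4)*(-1/30) = -29/5*(-1/30) = 29/150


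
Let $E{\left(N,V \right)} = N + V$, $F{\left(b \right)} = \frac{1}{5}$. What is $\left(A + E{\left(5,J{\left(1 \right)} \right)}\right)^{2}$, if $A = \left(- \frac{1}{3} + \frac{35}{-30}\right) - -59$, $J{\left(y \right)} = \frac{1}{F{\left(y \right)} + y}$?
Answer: $\frac{36100}{9} \approx 4011.1$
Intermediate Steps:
$F{\left(b \right)} = \frac{1}{5}$
$J{\left(y \right)} = \frac{1}{\frac{1}{5} + y}$
$A = \frac{115}{2}$ ($A = \left(\left(-1\right) \frac{1}{3} + 35 \left(- \frac{1}{30}\right)\right) + 59 = \left(- \frac{1}{3} - \frac{7}{6}\right) + 59 = - \frac{3}{2} + 59 = \frac{115}{2} \approx 57.5$)
$\left(A + E{\left(5,J{\left(1 \right)} \right)}\right)^{2} = \left(\frac{115}{2} + \left(5 + \frac{5}{1 + 5 \cdot 1}\right)\right)^{2} = \left(\frac{115}{2} + \left(5 + \frac{5}{1 + 5}\right)\right)^{2} = \left(\frac{115}{2} + \left(5 + \frac{5}{6}\right)\right)^{2} = \left(\frac{115}{2} + \frac{35}{6}\right)^{2} = \left(\frac{190}{3}\right)^{2} = \frac{36100}{9}$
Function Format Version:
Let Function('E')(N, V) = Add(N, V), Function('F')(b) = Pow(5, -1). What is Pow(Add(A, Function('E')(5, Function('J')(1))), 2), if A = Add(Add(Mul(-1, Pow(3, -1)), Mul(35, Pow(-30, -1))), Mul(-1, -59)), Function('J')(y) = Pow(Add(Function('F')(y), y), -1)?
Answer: Rational(36100, 9) ≈ 4011.1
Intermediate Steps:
Function('F')(b) = Rational(1, 5)
Function('J')(y) = Pow(Add(Rational(1, 5), y), -1)
A = Rational(115, 2) (A = Add(Add(Mul(-1, Rational(1, 3)), Mul(35, Rational(-1, 30))), 59) = Add(Add(Rational(-1, 3), Rational(-7, 6)), 59) = Add(Rational(-3, 2), 59) = Rational(115, 2) ≈ 57.500)
Pow(Add(A, Function('E')(5, Function('J')(1))), 2) = Pow(Add(Rational(115, 2), Add(5, Mul(5, Pow(Add(1, Mul(5, 1)), -1)))), 2) = Pow(Add(Rational(115, 2), Add(5, Mul(5, Pow(Add(1, 5), -1)))), 2) = Pow(Add(Rational(115, 2), Add(5, Mul(5, Pow(6, -1)))), 2) = Pow(Add(Rational(115, 2), Add(5, Mul(5, Rational(1, 6)))), 2) = Pow(Add(Rational(115, 2), Add(5, Rational(5, 6))), 2) = Pow(Add(Rational(115, 2), Rational(35, 6)), 2) = Pow(Rational(190, 3), 2) = Rational(36100, 9)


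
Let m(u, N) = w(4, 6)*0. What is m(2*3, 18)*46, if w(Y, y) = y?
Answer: 0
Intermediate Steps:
m(u, N) = 0 (m(u, N) = 6*0 = 0)
m(2*3, 18)*46 = 0*46 = 0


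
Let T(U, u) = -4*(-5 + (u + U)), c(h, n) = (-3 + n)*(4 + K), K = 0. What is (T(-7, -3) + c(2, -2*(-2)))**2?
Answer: 4096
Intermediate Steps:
c(h, n) = -12 + 4*n (c(h, n) = (-3 + n)*(4 + 0) = (-3 + n)*4 = -12 + 4*n)
T(U, u) = 20 - 4*U - 4*u (T(U, u) = -4*(-5 + (U + u)) = -4*(-5 + U + u) = 20 - 4*U - 4*u)
(T(-7, -3) + c(2, -2*(-2)))**2 = ((20 - 4*(-7) - 4*(-3)) + (-12 + 4*(-2*(-2))))**2 = ((20 + 28 + 12) + (-12 + 4*4))**2 = (60 + (-12 + 16))**2 = (60 + 4)**2 = 64**2 = 4096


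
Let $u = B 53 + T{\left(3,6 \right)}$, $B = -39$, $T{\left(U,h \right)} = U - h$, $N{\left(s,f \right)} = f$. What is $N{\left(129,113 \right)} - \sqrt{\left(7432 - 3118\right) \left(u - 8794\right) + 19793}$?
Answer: $113 - i \sqrt{46847503} \approx 113.0 - 6844.5 i$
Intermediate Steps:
$u = -2070$ ($u = \left(-39\right) 53 + \left(3 - 6\right) = -2067 + \left(3 - 6\right) = -2067 - 3 = -2070$)
$N{\left(129,113 \right)} - \sqrt{\left(7432 - 3118\right) \left(u - 8794\right) + 19793} = 113 - \sqrt{\left(7432 - 3118\right) \left(-2070 - 8794\right) + 19793} = 113 - \sqrt{4314 \left(-10864\right) + 19793} = 113 - \sqrt{-46867296 + 19793} = 113 - \sqrt{-46847503} = 113 - i \sqrt{46847503}$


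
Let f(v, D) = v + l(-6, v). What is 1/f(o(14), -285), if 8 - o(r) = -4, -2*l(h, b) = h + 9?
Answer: 2/21 ≈ 0.095238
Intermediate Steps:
l(h, b) = -9/2 - h/2 (l(h, b) = -(h + 9)/2 = -(9 + h)/2 = -9/2 - h/2)
o(r) = 12 (o(r) = 8 - 1*(-4) = 8 + 4 = 12)
f(v, D) = -3/2 + v (f(v, D) = v + (-9/2 - 1/2*(-6)) = v + (-9/2 + 3) = v - 3/2 = -3/2 + v)
1/f(o(14), -285) = 1/(-3/2 + 12) = 1/(21/2) = 2/21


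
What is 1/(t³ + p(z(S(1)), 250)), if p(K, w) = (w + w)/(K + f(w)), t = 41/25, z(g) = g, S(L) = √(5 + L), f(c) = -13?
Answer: -470460296875/15936615038761 + 122070312500*√6/47809845116283 ≈ -0.023267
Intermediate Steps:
t = 41/25 (t = 41*(1/25) = 41/25 ≈ 1.6400)
p(K, w) = 2*w/(-13 + K) (p(K, w) = (w + w)/(K - 13) = (2*w)/(-13 + K) = 2*w/(-13 + K))
1/(t³ + p(z(S(1)), 250)) = 1/((41/25)³ + 2*250/(-13 + √(5 + 1))) = 1/(68921/15625 + 2*250/(-13 + √6)) = 1/(68921/15625 + 500/(-13 + √6))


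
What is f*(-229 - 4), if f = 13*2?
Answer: -6058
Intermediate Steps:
f = 26
f*(-229 - 4) = 26*(-229 - 4) = 26*(-233) = -6058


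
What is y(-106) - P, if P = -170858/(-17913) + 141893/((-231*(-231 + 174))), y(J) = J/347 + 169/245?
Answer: -2718612330986/136405972395 ≈ -19.930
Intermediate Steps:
y(J) = 169/245 + J/347 (y(J) = J*(1/347) + 169*(1/245) = J/347 + 169/245 = 169/245 + J/347)
P = 228162695/11231451 (P = -170858*(-1/17913) + 141893/((-231*(-57))) = 170858/17913 + 141893/13167 = 228162695/11231451 ≈ 20.315)
y(-106) - P = (169/245 + (1/347)*(-106)) - 1*228162695/11231451 = (169/245 - 106/347) - 228162695/11231451 = 32673/85015 - 228162695/11231451 = -2718612330986/136405972395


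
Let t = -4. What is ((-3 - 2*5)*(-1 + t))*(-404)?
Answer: -26260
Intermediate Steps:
((-3 - 2*5)*(-1 + t))*(-404) = ((-3 - 2*5)*(-1 - 4))*(-404) = ((-3 - 10)*(-5))*(-404) = -13*(-5)*(-404) = 65*(-404) = -26260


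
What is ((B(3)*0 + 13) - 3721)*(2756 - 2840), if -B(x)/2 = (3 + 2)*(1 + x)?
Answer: 311472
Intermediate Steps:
B(x) = -10 - 10*x (B(x) = -2*(3 + 2)*(1 + x) = -10*(1 + x) = -2*(5 + 5*x) = -10 - 10*x)
((B(3)*0 + 13) - 3721)*(2756 - 2840) = (((-10 - 10*3)*0 + 13) - 3721)*(2756 - 2840) = (((-10 - 30)*0 + 13) - 3721)*(-84) = ((-40*0 + 13) - 3721)*(-84) = ((0 + 13) - 3721)*(-84) = (13 - 3721)*(-84) = -3708*(-84) = 311472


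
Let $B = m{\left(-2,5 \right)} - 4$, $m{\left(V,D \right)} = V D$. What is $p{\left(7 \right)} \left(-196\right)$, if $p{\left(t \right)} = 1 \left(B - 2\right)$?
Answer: $3136$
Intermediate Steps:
$m{\left(V,D \right)} = D V$
$B = -14$ ($B = 5 \left(-2\right) - 4 = -10 - 4 = -14$)
$p{\left(t \right)} = -16$ ($p{\left(t \right)} = 1 \left(-14 - 2\right) = 1 \left(-16\right) = -16$)
$p{\left(7 \right)} \left(-196\right) = \left(-16\right) \left(-196\right) = 3136$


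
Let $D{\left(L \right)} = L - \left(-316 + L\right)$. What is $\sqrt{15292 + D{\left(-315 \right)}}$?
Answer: $2 \sqrt{3902} \approx 124.93$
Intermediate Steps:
$D{\left(L \right)} = 316$
$\sqrt{15292 + D{\left(-315 \right)}} = \sqrt{15292 + 316} = \sqrt{15608} = 2 \sqrt{3902}$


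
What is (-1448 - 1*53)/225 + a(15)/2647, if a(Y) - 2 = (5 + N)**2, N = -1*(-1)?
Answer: -3964597/595575 ≈ -6.6568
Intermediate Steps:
N = 1
a(Y) = 38 (a(Y) = 2 + (5 + 1)**2 = 2 + 6**2 = 2 + 36 = 38)
(-1448 - 1*53)/225 + a(15)/2647 = (-1448 - 1*53)/225 + 38/2647 = (-1448 - 53)*(1/225) + 38*(1/2647) = -1501*1/225 + 38/2647 = -1501/225 + 38/2647 = -3964597/595575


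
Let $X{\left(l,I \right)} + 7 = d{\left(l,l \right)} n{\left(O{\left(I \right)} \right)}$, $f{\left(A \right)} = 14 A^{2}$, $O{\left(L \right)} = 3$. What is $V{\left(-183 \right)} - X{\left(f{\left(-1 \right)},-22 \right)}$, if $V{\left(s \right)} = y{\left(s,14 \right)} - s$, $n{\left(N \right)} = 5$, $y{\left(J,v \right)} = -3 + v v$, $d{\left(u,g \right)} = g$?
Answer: $313$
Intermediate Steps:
$y{\left(J,v \right)} = -3 + v^{2}$
$V{\left(s \right)} = 193 - s$ ($V{\left(s \right)} = \left(-3 + 14^{2}\right) - s = \left(-3 + 196\right) - s = 193 - s$)
$X{\left(l,I \right)} = -7 + 5 l$ ($X{\left(l,I \right)} = -7 + l 5 = -7 + 5 l$)
$V{\left(-183 \right)} - X{\left(f{\left(-1 \right)},-22 \right)} = \left(193 - -183\right) - \left(-7 + 5 \cdot 14 \left(-1\right)^{2}\right) = \left(193 + 183\right) - \left(-7 + 5 \cdot 14 \cdot 1\right) = 376 - \left(-7 + 5 \cdot 14\right) = 376 - \left(-7 + 70\right) = 376 - 63 = 313$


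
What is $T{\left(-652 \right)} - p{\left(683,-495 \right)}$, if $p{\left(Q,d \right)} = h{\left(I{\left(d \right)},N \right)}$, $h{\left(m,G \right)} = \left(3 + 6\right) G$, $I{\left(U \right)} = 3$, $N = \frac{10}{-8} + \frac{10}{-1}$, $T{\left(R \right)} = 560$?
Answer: $\frac{2645}{4} \approx 661.25$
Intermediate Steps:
$N = - \frac{45}{4}$ ($N = 10 \left(- \frac{1}{8}\right) + 10 \left(-1\right) = - \frac{5}{4} - 10 = - \frac{45}{4} \approx -11.25$)
$h{\left(m,G \right)} = 9 G$
$p{\left(Q,d \right)} = - \frac{405}{4}$ ($p{\left(Q,d \right)} = 9 \left(- \frac{45}{4}\right) = - \frac{405}{4}$)
$T{\left(-652 \right)} - p{\left(683,-495 \right)} = 560 - - \frac{405}{4} = 560 + \frac{405}{4} = \frac{2645}{4}$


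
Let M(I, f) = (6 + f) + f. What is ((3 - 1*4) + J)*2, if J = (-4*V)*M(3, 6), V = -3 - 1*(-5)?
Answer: -290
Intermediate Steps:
V = 2 (V = -3 + 5 = 2)
M(I, f) = 6 + 2*f
J = -144 (J = (-4*2)*(6 + 2*6) = -8*(6 + 12) = -8*18 = -144)
((3 - 1*4) + J)*2 = ((3 - 1*4) - 144)*2 = ((3 - 4) - 144)*2 = (-1 - 144)*2 = -145*2 = -290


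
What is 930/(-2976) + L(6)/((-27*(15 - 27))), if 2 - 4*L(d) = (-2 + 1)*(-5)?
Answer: -17/54 ≈ -0.31481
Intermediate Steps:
L(d) = -3/4 (L(d) = 1/2 - (-2 + 1)*(-5)/4 = 1/2 - (-1)*(-5)/4 = 1/2 - 1/4*5 = 1/2 - 5/4 = -3/4)
930/(-2976) + L(6)/((-27*(15 - 27))) = 930/(-2976) - 3*(-1/(27*(15 - 27)))/4 = 930*(-1/2976) - 3/(4*((-27*(-12)))) = -5/16 - 3/4/324 = -5/16 - 3/4*1/324 = -5/16 - 1/432 = -17/54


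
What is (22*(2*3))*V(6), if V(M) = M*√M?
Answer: 792*√6 ≈ 1940.0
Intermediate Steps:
V(M) = M^(3/2)
(22*(2*3))*V(6) = (22*(2*3))*6^(3/2) = (22*6)*(6*√6) = 132*(6*√6) = 792*√6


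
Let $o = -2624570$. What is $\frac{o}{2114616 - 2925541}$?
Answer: $\frac{524914}{162185} \approx 3.2365$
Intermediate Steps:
$\frac{o}{2114616 - 2925541} = - \frac{2624570}{2114616 - 2925541} = - \frac{2624570}{-810925} = \left(-2624570\right) \left(- \frac{1}{810925}\right) = \frac{524914}{162185}$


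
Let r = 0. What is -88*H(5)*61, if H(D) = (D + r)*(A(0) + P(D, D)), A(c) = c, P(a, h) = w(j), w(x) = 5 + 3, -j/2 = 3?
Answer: -214720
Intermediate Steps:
j = -6 (j = -2*3 = -6)
w(x) = 8
P(a, h) = 8
H(D) = 8*D (H(D) = (D + 0)*(0 + 8) = D*8 = 8*D)
-88*H(5)*61 = -704*5*61 = -88*40*61 = -3520*61 = -214720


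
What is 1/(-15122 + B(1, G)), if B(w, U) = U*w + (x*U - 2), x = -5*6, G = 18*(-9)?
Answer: -1/10426 ≈ -9.5914e-5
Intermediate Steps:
G = -162
x = -30
B(w, U) = -2 - 30*U + U*w (B(w, U) = U*w + (-30*U - 2) = U*w + (-2 - 30*U) = -2 - 30*U + U*w)
1/(-15122 + B(1, G)) = 1/(-15122 + (-2 - 30*(-162) - 162*1)) = 1/(-15122 + (-2 + 4860 - 162)) = 1/(-15122 + 4696) = 1/(-10426) = -1/10426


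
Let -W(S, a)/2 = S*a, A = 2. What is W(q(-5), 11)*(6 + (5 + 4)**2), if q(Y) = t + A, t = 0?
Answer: -3828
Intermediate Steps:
q(Y) = 2 (q(Y) = 0 + 2 = 2)
W(S, a) = -2*S*a
W(q(-5), 11)*(6 + (5 + 4)**2) = (-2*2*11)*(6 + (5 + 4)**2) = -44*(6 + 9**2) = -44*(6 + 81) = -44*87 = -3828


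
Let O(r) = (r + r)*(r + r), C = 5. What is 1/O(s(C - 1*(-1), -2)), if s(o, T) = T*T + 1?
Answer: 1/100 ≈ 0.010000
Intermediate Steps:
s(o, T) = 1 + T**2 (s(o, T) = T**2 + 1 = 1 + T**2)
O(r) = 4*r**2 (O(r) = (2*r)*(2*r) = 4*r**2)
1/O(s(C - 1*(-1), -2)) = 1/(4*(1 + (-2)**2)**2) = 1/(4*(1 + 4)**2) = 1/(4*5**2) = 1/(4*25) = 1/100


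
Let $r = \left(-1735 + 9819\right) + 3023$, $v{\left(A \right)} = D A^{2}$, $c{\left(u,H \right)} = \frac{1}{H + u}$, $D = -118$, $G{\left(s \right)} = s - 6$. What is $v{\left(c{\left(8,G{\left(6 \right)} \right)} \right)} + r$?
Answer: $\frac{355365}{32} \approx 11105.0$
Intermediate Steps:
$G{\left(s \right)} = -6 + s$ ($G{\left(s \right)} = s - 6 = -6 + s$)
$v{\left(A \right)} = - 118 A^{2}$
$r = 11107$ ($r = 8084 + 3023 = 11107$)
$v{\left(c{\left(8,G{\left(6 \right)} \right)} \right)} + r = - 118 \left(\frac{1}{\left(-6 + 6\right) + 8}\right)^{2} + 11107 = - 118 \left(\frac{1}{0 + 8}\right)^{2} + 11107 = - 118 \left(\frac{1}{8}\right)^{2} + 11107 = - \frac{118}{64} + 11107 = \left(-118\right) \frac{1}{64} + 11107 = - \frac{59}{32} + 11107 = \frac{355365}{32}$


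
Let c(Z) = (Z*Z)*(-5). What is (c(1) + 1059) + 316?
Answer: 1370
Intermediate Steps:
c(Z) = -5*Z² (c(Z) = Z²*(-5) = -5*Z²)
(c(1) + 1059) + 316 = (-5*1² + 1059) + 316 = (-5*1 + 1059) + 316 = (-5 + 1059) + 316 = 1054 + 316 = 1370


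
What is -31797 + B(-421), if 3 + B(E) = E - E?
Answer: -31800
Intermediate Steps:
B(E) = -3 (B(E) = -3 + (E - E) = -3 + 0 = -3)
-31797 + B(-421) = -31797 - 3 = -31800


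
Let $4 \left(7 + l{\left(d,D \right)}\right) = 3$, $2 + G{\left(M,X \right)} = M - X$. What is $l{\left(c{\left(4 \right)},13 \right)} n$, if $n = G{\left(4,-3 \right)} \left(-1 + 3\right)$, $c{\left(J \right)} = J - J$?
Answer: $- \frac{125}{2} \approx -62.5$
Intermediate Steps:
$G{\left(M,X \right)} = -2 + M - X$ ($G{\left(M,X \right)} = -2 + \left(M - X\right) = -2 + M - X$)
$c{\left(J \right)} = 0$
$l{\left(d,D \right)} = - \frac{25}{4}$ ($l{\left(d,D \right)} = -7 + \frac{1}{4} \cdot 3 = -7 + \frac{3}{4} = - \frac{25}{4}$)
$n = 10$ ($n = \left(-2 + 4 - -3\right) \left(-1 + 3\right) = \left(-2 + 4 + 3\right) 2 = 5 \cdot 2 = 10$)
$l{\left(c{\left(4 \right)},13 \right)} n = \left(- \frac{25}{4}\right) 10 = - \frac{125}{2}$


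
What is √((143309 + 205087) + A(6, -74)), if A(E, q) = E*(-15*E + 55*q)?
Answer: 2*√80859 ≈ 568.71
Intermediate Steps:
√((143309 + 205087) + A(6, -74)) = √((143309 + 205087) + 5*6*(-3*6 + 11*(-74))) = √(348396 + 5*6*(-18 - 814)) = √(348396 + 5*6*(-832)) = √(348396 - 24960) = √323436 = 2*√80859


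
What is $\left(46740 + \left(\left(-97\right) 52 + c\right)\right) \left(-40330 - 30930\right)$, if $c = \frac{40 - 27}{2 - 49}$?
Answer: $- \frac{139648150740}{47} \approx -2.9712 \cdot 10^{9}$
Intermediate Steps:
$c = - \frac{13}{47}$ ($c = \frac{13}{-47} = 13 \left(- \frac{1}{47}\right) = - \frac{13}{47} \approx -0.2766$)
$\left(46740 + \left(\left(-97\right) 52 + c\right)\right) \left(-40330 - 30930\right) = \left(46740 - \frac{237081}{47}\right) \left(-40330 - 30930\right) = \left(46740 - \frac{237081}{47}\right) \left(-71260\right) = \frac{1959699}{47} \left(-71260\right) = - \frac{139648150740}{47}$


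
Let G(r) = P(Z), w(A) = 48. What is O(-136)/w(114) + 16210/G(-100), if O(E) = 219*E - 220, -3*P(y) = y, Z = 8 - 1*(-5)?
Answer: -681073/156 ≈ -4365.9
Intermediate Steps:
Z = 13 (Z = 8 + 5 = 13)
P(y) = -y/3
G(r) = -13/3 (G(r) = -⅓*13 = -13/3)
O(E) = -220 + 219*E
O(-136)/w(114) + 16210/G(-100) = (-220 + 219*(-136))/48 + 16210/(-13/3) = (-220 - 29784)*(1/48) + 16210*(-3/13) = -30004*1/48 - 48630/13 = -7501/12 - 48630/13 = -681073/156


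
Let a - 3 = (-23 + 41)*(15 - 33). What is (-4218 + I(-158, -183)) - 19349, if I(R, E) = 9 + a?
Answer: -23879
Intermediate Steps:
a = -321 (a = 3 + (-23 + 41)*(15 - 33) = 3 + 18*(-18) = 3 - 324 = -321)
I(R, E) = -312 (I(R, E) = 9 - 321 = -312)
(-4218 + I(-158, -183)) - 19349 = (-4218 - 312) - 19349 = -4530 - 19349 = -23879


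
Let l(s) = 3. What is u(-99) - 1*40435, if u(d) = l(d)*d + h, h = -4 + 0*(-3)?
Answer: -40736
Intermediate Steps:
h = -4 (h = -4 + 0 = -4)
u(d) = -4 + 3*d (u(d) = 3*d - 4 = -4 + 3*d)
u(-99) - 1*40435 = (-4 + 3*(-99)) - 1*40435 = (-4 - 297) - 40435 = -301 - 40435 = -40736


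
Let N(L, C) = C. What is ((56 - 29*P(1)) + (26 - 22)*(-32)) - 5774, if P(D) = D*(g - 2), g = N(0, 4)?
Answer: -5904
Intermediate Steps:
g = 4
P(D) = 2*D (P(D) = D*(4 - 2) = D*2 = 2*D)
((56 - 29*P(1)) + (26 - 22)*(-32)) - 5774 = ((56 - 58) + (26 - 22)*(-32)) - 5774 = ((56 - 29*2) + 4*(-32)) - 5774 = ((56 - 58) - 128) - 5774 = (-2 - 128) - 5774 = -130 - 5774 = -5904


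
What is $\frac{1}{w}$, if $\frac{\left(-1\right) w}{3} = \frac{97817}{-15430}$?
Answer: $\frac{15430}{293451} \approx 0.052581$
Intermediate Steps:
$w = \frac{293451}{15430}$ ($w = - 3 \frac{97817}{-15430} = - 3 \cdot 97817 \left(- \frac{1}{15430}\right) = \left(-3\right) \left(- \frac{97817}{15430}\right) = \frac{293451}{15430} \approx 19.018$)
$\frac{1}{w} = \frac{1}{\frac{293451}{15430}} = \frac{15430}{293451}$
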